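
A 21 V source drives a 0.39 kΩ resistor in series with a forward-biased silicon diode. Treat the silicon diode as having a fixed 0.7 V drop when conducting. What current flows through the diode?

KVL around the loop: 21 = V_D + I·R = 0.7 + I × 0.39 kΩ.
So I = (21 − 0.7) / 0.39 kΩ = 20.3 / 0.39 = 52.1 mA.

I ≈ 52 mA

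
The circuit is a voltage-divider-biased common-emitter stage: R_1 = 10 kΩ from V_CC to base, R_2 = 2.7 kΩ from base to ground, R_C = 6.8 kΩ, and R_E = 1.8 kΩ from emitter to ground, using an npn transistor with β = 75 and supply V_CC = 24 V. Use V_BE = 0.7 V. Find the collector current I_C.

Thevenize the base divider: V_Th = V_CC·R_2/(R_1+R_2) = 24×2.7/12.7 = 5.1 V, R_Th = R_1‖R_2 = 2.13 kΩ.
Base-emitter loop: V_Th = I_B·R_Th + V_BE + (β+1)I_B·R_E, so I_B = (5.1 − 0.7) / (2.13 + 76×1.8) = 0.0317 mA.
I_C = β·I_B = 75×0.0317 = 2.38 mA, and I_E = (β+1)I_B = 2.41 mA.
V_CE = V_CC − I_C·R_C − I_E·R_E = 24 − 2.38×6.8 − 2.41×1.8 = 3.5 V.
V_CE = 3.5 V > 0.2 V confirms active-region operation.

I_C ≈ 2.4 mA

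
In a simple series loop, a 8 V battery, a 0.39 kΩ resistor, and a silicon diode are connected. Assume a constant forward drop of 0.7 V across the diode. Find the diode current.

KVL around the loop: 8 = V_D + I·R = 0.7 + I × 0.39 kΩ.
So I = (8 − 0.7) / 0.39 kΩ = 7.3 / 0.39 = 18.7 mA.

I ≈ 19 mA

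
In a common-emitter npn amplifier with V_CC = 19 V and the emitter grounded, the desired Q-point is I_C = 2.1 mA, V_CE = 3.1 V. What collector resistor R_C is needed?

R_C ≈ 7.6 kΩ

Collector loop: V_CC = I_C·R_C + V_CE.
R_C = (V_CC − V_CE)/I_C = (19 − 3.1)/2.1 = 7.57 kΩ.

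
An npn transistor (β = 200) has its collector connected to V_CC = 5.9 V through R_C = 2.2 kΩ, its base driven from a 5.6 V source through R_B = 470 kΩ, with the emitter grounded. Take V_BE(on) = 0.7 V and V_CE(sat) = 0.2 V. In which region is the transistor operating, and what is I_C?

active; I_C ≈ 2.1 mA

Assume active. Base-emitter loop: I_B = (V_BB − V_BE)/R_B = (5.6 − 0.7)/470 = 0.0104 mA.
I_C = β·I_B = 200×0.0104 = 2.09 mA.
V_CE = V_CC − I_C·R_C = 5.9 − 2.09×2.2 = 1.31 V > V_CE(sat), so the active-region assumption holds.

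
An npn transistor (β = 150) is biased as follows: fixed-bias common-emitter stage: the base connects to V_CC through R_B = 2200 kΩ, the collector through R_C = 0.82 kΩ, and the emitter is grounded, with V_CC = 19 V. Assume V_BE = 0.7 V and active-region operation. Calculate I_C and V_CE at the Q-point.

Base loop: V_CC = I_B·R_B + V_BE, so I_B = (19 − 0.7)/2200 kΩ = 0.00832 mA.
In the active region I_C = β·I_B = 150 × 0.00832 = 1.25 mA.
Collector loop: V_CE = V_CC − I_C·R_C = 19 − 1.25×0.82 = 18 V.
Since V_CE = 18 V > V_CE(sat) ≈ 0.2 V, the transistor is in the active region as assumed.

I_C ≈ 1.2 mA, V_CE ≈ 18 V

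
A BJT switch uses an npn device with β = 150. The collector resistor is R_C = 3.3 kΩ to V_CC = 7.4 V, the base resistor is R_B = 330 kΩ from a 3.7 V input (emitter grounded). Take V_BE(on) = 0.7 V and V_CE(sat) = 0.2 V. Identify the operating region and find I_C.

active; I_C ≈ 1.4 mA

Assume active. Base-emitter loop: I_B = (V_BB − V_BE)/R_B = (3.7 − 0.7)/330 = 0.00909 mA.
I_C = β·I_B = 150×0.00909 = 1.36 mA.
V_CE = V_CC − I_C·R_C = 7.4 − 1.36×3.3 = 2.9 V > V_CE(sat), so the active-region assumption holds.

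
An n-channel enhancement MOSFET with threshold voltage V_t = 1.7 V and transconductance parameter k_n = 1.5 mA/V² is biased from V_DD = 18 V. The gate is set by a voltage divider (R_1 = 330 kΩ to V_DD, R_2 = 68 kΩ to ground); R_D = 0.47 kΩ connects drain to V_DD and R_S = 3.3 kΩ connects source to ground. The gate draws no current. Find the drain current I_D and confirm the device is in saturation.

V_G = V_DD·R_2/(R_1+R_2) = 18×68/398 = 3.08 V.
Assume saturation: I_D = (k_n/2)(V_GS − V_t)² with V_GS = V_G − I_D·R_S = 3.08 − 3.3·I_D.
Substituting gives 8.17·I_D² − 7.81·I_D + 1.42 = 0, with roots I_D = 0.244 or 0.712 mA.
The root I_D = 0.712 mA gives V_GS = 0.726 V ≤ V_t, so take I_D = 0.244 mA.
Then V_GS = 2.27 V and V_DS = V_DD − I_D(R_D+R_S) = 18 − 0.244×3.77 = 17.1 V.
Saturation requires V_DS ≥ V_GS − V_t = 0.57 V; 17.1 ≥ 0.57 ✓.

I_D ≈ 0.24 mA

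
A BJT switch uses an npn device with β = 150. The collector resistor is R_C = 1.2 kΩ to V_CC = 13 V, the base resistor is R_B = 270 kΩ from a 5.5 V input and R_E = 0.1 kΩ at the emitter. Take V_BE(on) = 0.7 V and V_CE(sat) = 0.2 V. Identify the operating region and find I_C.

active; I_C ≈ 2.5 mA

Assume active. Base-emitter loop: I_B = (V_BB − V_BE)/(R_B + (β+1)R_E) = (5.5 − 0.7)/(270 + 151×0.1) = 0.0168 mA.
I_C = β·I_B = 150×0.0168 = 2.53 mA.
V_CE = V_CC − I_C·R_C − I_E·R_E = 13 − 2.53×1.2 − 2.54×0.1 = 9.72 V > V_CE(sat), so the active-region assumption holds.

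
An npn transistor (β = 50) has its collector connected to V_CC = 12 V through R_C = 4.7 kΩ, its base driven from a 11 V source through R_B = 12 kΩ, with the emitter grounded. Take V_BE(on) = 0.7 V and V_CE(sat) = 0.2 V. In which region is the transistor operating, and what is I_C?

saturation; I_C ≈ 2.5 mA

Assume active: I_B = (11 − 0.7)/12 = 0.858 mA, giving I_C = β·I_B = 42.9 mA.
But then V_CE = 12 − 42.9×4.7 = -190 V < V_CE(sat) = 0.2 V — impossible in the active region.
So the transistor is saturated. With V_CE = 0.2 V, I_C = (V_CC − 0.2)/R_C = 11.8/4.7 = 2.51 mA.
Check: β·I_B = 42.9 mA > I_C = 2.51 mA, confirming saturation.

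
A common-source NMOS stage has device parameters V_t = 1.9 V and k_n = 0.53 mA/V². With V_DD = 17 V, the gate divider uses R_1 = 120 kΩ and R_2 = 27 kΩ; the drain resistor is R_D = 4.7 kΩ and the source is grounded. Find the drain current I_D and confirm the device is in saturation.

I_D ≈ 0.4 mA

V_G = V_DD·R_2/(R_1+R_2) = 17×27/147 = 3.12 V. With the source grounded, V_GS = V_G = 3.12 V.
Assume saturation: I_D = (k_n/2)(V_GS − V_t)² = (0.53/2)×(3.12 − 1.9)² = 0.265×1.22² = 0.396 mA.
V_DS = V_DD − I_D·R_D = 17 − 0.396×4.7 = 15.1 V.
Saturation requires V_DS ≥ V_GS − V_t = 1.22 V; 15.1 ≥ 1.22 ✓.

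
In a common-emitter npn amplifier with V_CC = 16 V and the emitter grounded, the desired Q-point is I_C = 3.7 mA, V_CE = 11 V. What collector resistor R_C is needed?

Collector loop: V_CC = I_C·R_C + V_CE.
R_C = (V_CC − V_CE)/I_C = (16 − 11)/3.7 = 1.35 kΩ.

R_C ≈ 1.4 kΩ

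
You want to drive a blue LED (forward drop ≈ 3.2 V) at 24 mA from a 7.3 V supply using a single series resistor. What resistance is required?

The resistor drops V_S − V_D = 7.3 − 3.2 = 4.1 V at 24 mA.
R = 4.1 V / 24 mA = 0.171 kΩ.

R ≈ 0.17 kΩ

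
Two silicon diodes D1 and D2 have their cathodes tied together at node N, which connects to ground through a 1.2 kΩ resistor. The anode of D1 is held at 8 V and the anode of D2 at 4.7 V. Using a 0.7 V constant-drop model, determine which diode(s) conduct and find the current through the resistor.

Only D1 conducts; I_R ≈ 6.1 mA

Assume both conduct. Then node N would need to be at both 8−0.7 = 7.3 V and 4.7−0.7 = 4 V, which is impossible.
Assume only D1 conducts: V_N = 8 − 0.7 = 7.3 V, so I_R = 7.3/1.2 = 6.08 mA.
Check D2: its anode-to-cathode voltage is 4.7 − 7.3 = -2.6 V < 0.7 V, so it is off. The assumption is consistent.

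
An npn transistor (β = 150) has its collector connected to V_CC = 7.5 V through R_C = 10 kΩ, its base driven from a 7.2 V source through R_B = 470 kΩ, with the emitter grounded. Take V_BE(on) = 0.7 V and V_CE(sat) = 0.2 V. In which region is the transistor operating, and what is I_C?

saturation; I_C ≈ 0.73 mA

Assume active: I_B = (7.2 − 0.7)/470 = 0.0138 mA, giving I_C = β·I_B = 2.07 mA.
But then V_CE = 7.5 − 2.07×10 = -13.2 V < V_CE(sat) = 0.2 V — impossible in the active region.
So the transistor is saturated. With V_CE = 0.2 V, I_C = (V_CC − 0.2)/R_C = 7.3/10 = 0.73 mA.
Check: β·I_B = 2.07 mA > I_C = 0.73 mA, confirming saturation.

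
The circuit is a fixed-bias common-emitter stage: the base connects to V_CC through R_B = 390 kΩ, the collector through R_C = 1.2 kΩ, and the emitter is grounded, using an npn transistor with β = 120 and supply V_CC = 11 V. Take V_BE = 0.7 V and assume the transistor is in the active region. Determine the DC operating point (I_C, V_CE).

Base loop: V_CC = I_B·R_B + V_BE, so I_B = (11 − 0.7)/390 kΩ = 0.0264 mA.
In the active region I_C = β·I_B = 120 × 0.0264 = 3.17 mA.
Collector loop: V_CE = V_CC − I_C·R_C = 11 − 3.17×1.2 = 7.2 V.
Since V_CE = 7.2 V > V_CE(sat) ≈ 0.2 V, the transistor is in the active region as assumed.

I_C ≈ 3.2 mA, V_CE ≈ 7.2 V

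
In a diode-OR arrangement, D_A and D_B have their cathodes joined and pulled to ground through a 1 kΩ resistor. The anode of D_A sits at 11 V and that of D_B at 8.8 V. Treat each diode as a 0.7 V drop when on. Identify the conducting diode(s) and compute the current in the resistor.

Assume both conduct. Then node N would need to be at both 11−0.7 = 10.3 V and 8.8−0.7 = 8.1 V, which is impossible.
Assume only D_A conducts: V_N = 11 − 0.7 = 10.3 V, so I_R = 10.3/1 = 10.3 mA.
Check D_B: its anode-to-cathode voltage is 8.8 − 10.3 = -1.5 V < 0.7 V, so it is off. The assumption is consistent.

Only D_A conducts; I_R ≈ 10 mA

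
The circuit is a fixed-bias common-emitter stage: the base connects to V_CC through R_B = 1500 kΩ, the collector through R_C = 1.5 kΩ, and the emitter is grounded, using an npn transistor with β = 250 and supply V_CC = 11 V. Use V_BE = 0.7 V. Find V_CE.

Base loop: V_CC = I_B·R_B + V_BE, so I_B = (11 − 0.7)/1500 kΩ = 0.00687 mA.
In the active region I_C = β·I_B = 250 × 0.00687 = 1.72 mA.
Collector loop: V_CE = V_CC − I_C·R_C = 11 − 1.72×1.5 = 8.43 V.
Since V_CE = 8.43 V > V_CE(sat) ≈ 0.2 V, the transistor is in the active region as assumed.

V_CE ≈ 8.4 V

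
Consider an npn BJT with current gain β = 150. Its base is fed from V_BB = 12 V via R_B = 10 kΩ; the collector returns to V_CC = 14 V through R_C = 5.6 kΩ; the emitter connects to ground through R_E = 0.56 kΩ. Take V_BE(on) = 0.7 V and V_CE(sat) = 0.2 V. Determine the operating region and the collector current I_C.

Assume active: I_B = (12 − 0.7)/(10 + 151×0.56) = 0.12 mA, I_C = β·I_B = 17.9 mA.
Then V_CE = 14 − 17.9×5.6 − 18×0.56 = -96.5 V < 0.2 V — the active assumption fails.
Re-solve with V_CE = 0.2 V. KCL at the emitter: V_E/R_E = (V_BB−0.7−V_E)/R_B + (V_CC−0.2−V_E)/R_C, giving V_E = 1.74 V.
I_C = (V_CC − 0.2 − V_E)/R_C = (13.8 − 1.74)/5.6 = 2.15 mA.
Check: I_B = (11.3 − 1.74)/10 = 0.956 mA, and β·I_B = 143 mA > I_C, confirming saturation.

saturation; I_C ≈ 2.2 mA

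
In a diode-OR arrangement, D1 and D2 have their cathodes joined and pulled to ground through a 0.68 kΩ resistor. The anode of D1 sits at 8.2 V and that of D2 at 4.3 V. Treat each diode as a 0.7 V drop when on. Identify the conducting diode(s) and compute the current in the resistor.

Only D1 conducts; I_R ≈ 11 mA

Assume both conduct. Then node N would need to be at both 8.2−0.7 = 7.5 V and 4.3−0.7 = 3.6 V, which is impossible.
Assume only D1 conducts: V_N = 8.2 − 0.7 = 7.5 V, so I_R = 7.5/0.68 = 11 mA.
Check D2: its anode-to-cathode voltage is 4.3 − 7.5 = -3.2 V < 0.7 V, so it is off. The assumption is consistent.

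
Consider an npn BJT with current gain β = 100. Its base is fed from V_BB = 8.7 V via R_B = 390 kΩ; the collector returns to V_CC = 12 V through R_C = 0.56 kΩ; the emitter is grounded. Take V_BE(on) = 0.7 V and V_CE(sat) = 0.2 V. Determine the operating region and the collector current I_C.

Assume active. Base-emitter loop: I_B = (V_BB − V_BE)/R_B = (8.7 − 0.7)/390 = 0.0205 mA.
I_C = β·I_B = 100×0.0205 = 2.05 mA.
V_CE = V_CC − I_C·R_C = 12 − 2.05×0.56 = 10.9 V > V_CE(sat), so the active-region assumption holds.

active; I_C ≈ 2.1 mA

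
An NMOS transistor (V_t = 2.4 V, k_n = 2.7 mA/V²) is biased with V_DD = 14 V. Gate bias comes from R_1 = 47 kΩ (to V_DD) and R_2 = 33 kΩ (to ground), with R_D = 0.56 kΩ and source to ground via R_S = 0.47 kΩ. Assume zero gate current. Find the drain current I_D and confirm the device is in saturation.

I_D ≈ 3.7 mA

V_G = V_DD·R_2/(R_1+R_2) = 14×33/80 = 5.78 V.
Assume saturation: I_D = (k_n/2)(V_GS − V_t)² with V_GS = V_G − I_D·R_S = 5.78 − 0.47·I_D.
Substituting gives 0.298·I_D² − 5.28·I_D + 15.4 = 0, with roots I_D = 3.67 or 14 mA.
The root I_D = 14 mA gives V_GS = -0.825 V ≤ V_t, so take I_D = 3.67 mA.
Then V_GS = 4.05 V and V_DS = V_DD − I_D(R_D+R_S) = 14 − 3.67×1.03 = 10.2 V.
Saturation requires V_DS ≥ V_GS − V_t = 1.65 V; 10.2 ≥ 1.65 ✓.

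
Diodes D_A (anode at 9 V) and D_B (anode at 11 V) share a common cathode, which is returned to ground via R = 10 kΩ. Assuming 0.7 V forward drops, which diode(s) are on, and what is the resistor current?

Only D_B conducts; I_R ≈ 1 mA

Assume both conduct. Then node N would need to be at both 9−0.7 = 8.3 V and 11−0.7 = 10.3 V, which is impossible.
Assume only D_B conducts: V_N = 11 − 0.7 = 10.3 V, so I_R = 10.3/10 = 1.03 mA.
Check D_A: its anode-to-cathode voltage is 9 − 10.3 = -1.3 V < 0.7 V, so it is off. The assumption is consistent.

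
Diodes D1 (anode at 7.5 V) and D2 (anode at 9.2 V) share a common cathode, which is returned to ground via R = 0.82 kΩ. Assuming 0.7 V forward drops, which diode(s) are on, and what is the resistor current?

Assume both conduct. Then node N would need to be at both 7.5−0.7 = 6.8 V and 9.2−0.7 = 8.5 V, which is impossible.
Assume only D2 conducts: V_N = 9.2 − 0.7 = 8.5 V, so I_R = 8.5/0.82 = 10.4 mA.
Check D1: its anode-to-cathode voltage is 7.5 − 8.5 = -1 V < 0.7 V, so it is off. The assumption is consistent.

Only D2 conducts; I_R ≈ 10 mA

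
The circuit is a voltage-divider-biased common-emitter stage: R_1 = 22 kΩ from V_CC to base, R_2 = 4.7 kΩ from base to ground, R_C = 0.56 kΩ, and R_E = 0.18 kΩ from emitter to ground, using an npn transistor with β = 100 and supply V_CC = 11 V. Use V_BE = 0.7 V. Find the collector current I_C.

I_C ≈ 5.6 mA

Thevenize the base divider: V_Th = V_CC·R_2/(R_1+R_2) = 11×4.7/26.7 = 1.94 V, R_Th = R_1‖R_2 = 3.87 kΩ.
Base-emitter loop: V_Th = I_B·R_Th + V_BE + (β+1)I_B·R_E, so I_B = (1.94 − 0.7) / (3.87 + 101×0.18) = 0.0561 mA.
I_C = β·I_B = 100×0.0561 = 5.61 mA, and I_E = (β+1)I_B = 5.66 mA.
V_CE = V_CC − I_C·R_C − I_E·R_E = 11 − 5.61×0.56 − 5.66×0.18 = 6.84 V.
V_CE = 6.84 V > 0.2 V confirms active-region operation.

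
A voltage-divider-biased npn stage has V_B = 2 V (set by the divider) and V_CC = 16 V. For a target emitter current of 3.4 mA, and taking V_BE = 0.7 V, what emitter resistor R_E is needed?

V_E = V_B − V_BE = 2 − 0.7 = 1.3 V.
R_E = V_E / I_E = 1.3 / 3.4 = 0.382 kΩ.

R_E ≈ 0.38 kΩ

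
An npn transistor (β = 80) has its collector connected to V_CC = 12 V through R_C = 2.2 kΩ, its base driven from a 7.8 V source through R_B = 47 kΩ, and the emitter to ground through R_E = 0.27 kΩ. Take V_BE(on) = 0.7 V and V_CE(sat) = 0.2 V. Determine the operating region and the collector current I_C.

Assume active: I_B = (7.8 − 0.7)/(47 + 81×0.27) = 0.103 mA, I_C = β·I_B = 8.25 mA.
Then V_CE = 12 − 8.25×2.2 − 8.35×0.27 = -8.4 V < 0.2 V — the active assumption fails.
Re-solve with V_CE = 0.2 V. KCL at the emitter: V_E/R_E = (V_BB−0.7−V_E)/R_B + (V_CC−0.2−V_E)/R_C, giving V_E = 1.32 V.
I_C = (V_CC − 0.2 − V_E)/R_C = (11.8 − 1.32)/2.2 = 4.76 mA.
Check: I_B = (7.1 − 1.32)/47 = 0.123 mA, and β·I_B = 9.84 mA > I_C, confirming saturation.

saturation; I_C ≈ 4.8 mA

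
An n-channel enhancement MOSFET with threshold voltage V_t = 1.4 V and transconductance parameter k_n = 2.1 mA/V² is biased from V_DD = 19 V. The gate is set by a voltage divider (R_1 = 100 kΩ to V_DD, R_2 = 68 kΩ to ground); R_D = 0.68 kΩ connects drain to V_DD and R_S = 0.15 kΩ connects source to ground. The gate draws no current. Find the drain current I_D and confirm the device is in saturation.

I_D ≈ 16 mA

V_G = V_DD·R_2/(R_1+R_2) = 19×68/168 = 7.69 V.
Assume saturation: I_D = (k_n/2)(V_GS − V_t)² with V_GS = V_G − I_D·R_S = 7.69 − 0.15·I_D.
Substituting gives 0.0236·I_D² − 2.98·I_D + 41.5 = 0, with roots I_D = 16 or 110 mA.
The root I_D = 110 mA gives V_GS = -8.85 V ≤ V_t, so take I_D = 16 mA.
Then V_GS = 5.3 V and V_DS = V_DD − I_D(R_D+R_S) = 19 − 16×0.83 = 5.76 V.
Saturation requires V_DS ≥ V_GS − V_t = 3.9 V; 5.76 ≥ 3.9 ✓.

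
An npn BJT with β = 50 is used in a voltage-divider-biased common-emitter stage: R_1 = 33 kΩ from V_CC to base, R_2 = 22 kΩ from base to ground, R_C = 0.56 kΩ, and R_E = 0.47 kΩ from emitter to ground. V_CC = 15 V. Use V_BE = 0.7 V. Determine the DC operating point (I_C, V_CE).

I_C ≈ 7.1 mA, V_CE ≈ 7.6 V

Thevenize the base divider: V_Th = V_CC·R_2/(R_1+R_2) = 15×22/55 = 6 V, R_Th = R_1‖R_2 = 13.2 kΩ.
Base-emitter loop: V_Th = I_B·R_Th + V_BE + (β+1)I_B·R_E, so I_B = (6 − 0.7) / (13.2 + 51×0.47) = 0.143 mA.
I_C = β·I_B = 50×0.143 = 7.13 mA, and I_E = (β+1)I_B = 7.27 mA.
V_CE = V_CC − I_C·R_C − I_E·R_E = 15 − 7.13×0.56 − 7.27×0.47 = 7.59 V.
V_CE = 7.59 V > 0.2 V confirms active-region operation.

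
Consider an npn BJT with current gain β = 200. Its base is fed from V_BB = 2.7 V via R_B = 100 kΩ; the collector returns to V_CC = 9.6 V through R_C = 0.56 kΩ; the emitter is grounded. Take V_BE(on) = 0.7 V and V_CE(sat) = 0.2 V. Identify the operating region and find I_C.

Assume active. Base-emitter loop: I_B = (V_BB − V_BE)/R_B = (2.7 − 0.7)/100 = 0.02 mA.
I_C = β·I_B = 200×0.02 = 4 mA.
V_CE = V_CC − I_C·R_C = 9.6 − 4×0.56 = 7.36 V > V_CE(sat), so the active-region assumption holds.

active; I_C ≈ 4 mA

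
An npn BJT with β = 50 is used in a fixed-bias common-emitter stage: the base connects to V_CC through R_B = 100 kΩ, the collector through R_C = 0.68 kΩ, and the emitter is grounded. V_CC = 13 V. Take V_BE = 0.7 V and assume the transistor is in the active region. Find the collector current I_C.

Base loop: V_CC = I_B·R_B + V_BE, so I_B = (13 − 0.7)/100 kΩ = 0.123 mA.
In the active region I_C = β·I_B = 50 × 0.123 = 6.15 mA.
Collector loop: V_CE = V_CC − I_C·R_C = 13 − 6.15×0.68 = 8.82 V.
Since V_CE = 8.82 V > V_CE(sat) ≈ 0.2 V, the transistor is in the active region as assumed.

I_C ≈ 6.2 mA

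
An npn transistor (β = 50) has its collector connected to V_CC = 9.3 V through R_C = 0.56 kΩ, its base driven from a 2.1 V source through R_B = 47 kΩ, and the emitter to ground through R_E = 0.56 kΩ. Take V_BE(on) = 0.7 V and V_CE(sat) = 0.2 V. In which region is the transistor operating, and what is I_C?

Assume active. Base-emitter loop: I_B = (V_BB − V_BE)/(R_B + (β+1)R_E) = (2.1 − 0.7)/(47 + 51×0.56) = 0.0185 mA.
I_C = β·I_B = 50×0.0185 = 0.926 mA.
V_CE = V_CC − I_C·R_C − I_E·R_E = 9.3 − 0.926×0.56 − 0.945×0.56 = 8.25 V > V_CE(sat), so the active-region assumption holds.

active; I_C ≈ 0.93 mA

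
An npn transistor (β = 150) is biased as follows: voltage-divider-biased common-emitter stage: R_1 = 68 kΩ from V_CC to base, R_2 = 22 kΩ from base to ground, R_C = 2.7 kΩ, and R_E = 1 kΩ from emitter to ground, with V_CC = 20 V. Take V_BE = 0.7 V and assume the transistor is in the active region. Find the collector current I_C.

I_C ≈ 3.7 mA

Thevenize the base divider: V_Th = V_CC·R_2/(R_1+R_2) = 20×22/90 = 4.89 V, R_Th = R_1‖R_2 = 16.6 kΩ.
Base-emitter loop: V_Th = I_B·R_Th + V_BE + (β+1)I_B·R_E, so I_B = (4.89 − 0.7) / (16.6 + 151×1) = 0.025 mA.
I_C = β·I_B = 150×0.025 = 3.75 mA, and I_E = (β+1)I_B = 3.77 mA.
V_CE = V_CC − I_C·R_C − I_E·R_E = 20 − 3.75×2.7 − 3.77×1 = 6.11 V.
V_CE = 6.11 V > 0.2 V confirms active-region operation.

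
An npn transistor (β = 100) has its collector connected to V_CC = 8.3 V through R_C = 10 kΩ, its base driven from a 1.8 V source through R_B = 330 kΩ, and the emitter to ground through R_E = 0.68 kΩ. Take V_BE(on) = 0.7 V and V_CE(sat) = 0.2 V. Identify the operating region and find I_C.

Assume active. Base-emitter loop: I_B = (V_BB − V_BE)/(R_B + (β+1)R_E) = (1.8 − 0.7)/(330 + 101×0.68) = 0.00276 mA.
I_C = β·I_B = 100×0.00276 = 0.276 mA.
V_CE = V_CC − I_C·R_C − I_E·R_E = 8.3 − 0.276×10 − 0.279×0.68 = 5.35 V > V_CE(sat), so the active-region assumption holds.

active; I_C ≈ 0.28 mA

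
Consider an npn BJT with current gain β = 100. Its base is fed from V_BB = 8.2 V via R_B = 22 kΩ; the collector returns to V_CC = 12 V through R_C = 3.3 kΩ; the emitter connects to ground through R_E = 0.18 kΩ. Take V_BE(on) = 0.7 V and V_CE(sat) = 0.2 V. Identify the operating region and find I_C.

saturation; I_C ≈ 3.4 mA

Assume active: I_B = (8.2 − 0.7)/(22 + 101×0.18) = 0.187 mA, I_C = β·I_B = 18.7 mA.
Then V_CE = 12 − 18.7×3.3 − 18.9×0.18 = -53 V < 0.2 V — the active assumption fails.
Re-solve with V_CE = 0.2 V. KCL at the emitter: V_E/R_E = (V_BB−0.7−V_E)/R_B + (V_CC−0.2−V_E)/R_C, giving V_E = 0.663 V.
I_C = (V_CC − 0.2 − V_E)/R_C = (11.8 − 0.663)/3.3 = 3.37 mA.
Check: I_B = (7.5 − 0.663)/22 = 0.311 mA, and β·I_B = 31.1 mA > I_C, confirming saturation.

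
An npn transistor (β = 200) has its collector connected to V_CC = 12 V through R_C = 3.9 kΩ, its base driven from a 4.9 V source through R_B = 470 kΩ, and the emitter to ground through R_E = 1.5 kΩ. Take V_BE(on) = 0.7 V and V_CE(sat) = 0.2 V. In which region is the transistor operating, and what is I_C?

active; I_C ≈ 1.1 mA

Assume active. Base-emitter loop: I_B = (V_BB − V_BE)/(R_B + (β+1)R_E) = (4.9 − 0.7)/(470 + 201×1.5) = 0.00544 mA.
I_C = β·I_B = 200×0.00544 = 1.09 mA.
V_CE = V_CC − I_C·R_C − I_E·R_E = 12 − 1.09×3.9 − 1.09×1.5 = 6.11 V > V_CE(sat), so the active-region assumption holds.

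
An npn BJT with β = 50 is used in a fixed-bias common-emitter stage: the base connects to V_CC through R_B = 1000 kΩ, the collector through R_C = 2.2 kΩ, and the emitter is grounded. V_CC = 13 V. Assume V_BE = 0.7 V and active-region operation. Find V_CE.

Base loop: V_CC = I_B·R_B + V_BE, so I_B = (13 − 0.7)/1000 kΩ = 0.0123 mA.
In the active region I_C = β·I_B = 50 × 0.0123 = 0.615 mA.
Collector loop: V_CE = V_CC − I_C·R_C = 13 − 0.615×2.2 = 11.6 V.
Since V_CE = 11.6 V > V_CE(sat) ≈ 0.2 V, the transistor is in the active region as assumed.

V_CE ≈ 12 V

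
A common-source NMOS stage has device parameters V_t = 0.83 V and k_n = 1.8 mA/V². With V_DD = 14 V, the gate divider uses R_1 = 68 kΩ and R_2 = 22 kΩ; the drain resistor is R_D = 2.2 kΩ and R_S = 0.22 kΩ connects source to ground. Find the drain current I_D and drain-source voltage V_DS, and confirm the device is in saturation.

V_G = V_DD·R_2/(R_1+R_2) = 14×22/90 = 3.42 V.
Assume saturation: I_D = (k_n/2)(V_GS − V_t)² with V_GS = V_G − I_D·R_S = 3.42 − 0.22·I_D.
Substituting gives 0.0436·I_D² − 2.03·I_D + 6.05 = 0, with roots I_D = 3.21 or 43.3 mA.
The root I_D = 43.3 mA gives V_GS = -6.11 V ≤ V_t, so take I_D = 3.21 mA.
Then V_GS = 2.72 V and V_DS = V_DD − I_D(R_D+R_S) = 14 − 3.21×2.42 = 6.24 V.
Saturation requires V_DS ≥ V_GS − V_t = 1.89 V; 6.24 ≥ 1.89 ✓.

I_D ≈ 3.2 mA, V_DS ≈ 6.2 V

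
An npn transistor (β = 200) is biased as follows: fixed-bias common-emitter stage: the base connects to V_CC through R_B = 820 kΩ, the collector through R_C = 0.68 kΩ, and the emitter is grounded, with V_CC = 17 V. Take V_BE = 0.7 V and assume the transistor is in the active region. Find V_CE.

Base loop: V_CC = I_B·R_B + V_BE, so I_B = (17 − 0.7)/820 kΩ = 0.0199 mA.
In the active region I_C = β·I_B = 200 × 0.0199 = 3.98 mA.
Collector loop: V_CE = V_CC − I_C·R_C = 17 − 3.98×0.68 = 14.3 V.
Since V_CE = 14.3 V > V_CE(sat) ≈ 0.2 V, the transistor is in the active region as assumed.

V_CE ≈ 14 V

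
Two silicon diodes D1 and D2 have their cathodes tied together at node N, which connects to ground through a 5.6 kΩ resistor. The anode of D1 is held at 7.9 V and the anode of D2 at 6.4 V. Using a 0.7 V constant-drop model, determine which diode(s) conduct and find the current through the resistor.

Assume both conduct. Then node N would need to be at both 7.9−0.7 = 7.2 V and 6.4−0.7 = 5.7 V, which is impossible.
Assume only D1 conducts: V_N = 7.9 − 0.7 = 7.2 V, so I_R = 7.2/5.6 = 1.29 mA.
Check D2: its anode-to-cathode voltage is 6.4 − 7.2 = -0.8 V < 0.7 V, so it is off. The assumption is consistent.

Only D1 conducts; I_R ≈ 1.3 mA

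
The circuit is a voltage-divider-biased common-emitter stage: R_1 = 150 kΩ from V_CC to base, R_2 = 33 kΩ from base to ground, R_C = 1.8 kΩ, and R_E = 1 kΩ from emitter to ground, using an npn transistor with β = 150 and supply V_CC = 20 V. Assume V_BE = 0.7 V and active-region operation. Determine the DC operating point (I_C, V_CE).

I_C ≈ 2.4 mA, V_CE ≈ 13 V

Thevenize the base divider: V_Th = V_CC·R_2/(R_1+R_2) = 20×33/183 = 3.61 V, R_Th = R_1‖R_2 = 27 kΩ.
Base-emitter loop: V_Th = I_B·R_Th + V_BE + (β+1)I_B·R_E, so I_B = (3.61 − 0.7) / (27 + 151×1) = 0.0163 mA.
I_C = β·I_B = 150×0.0163 = 2.45 mA, and I_E = (β+1)I_B = 2.46 mA.
V_CE = V_CC − I_C·R_C − I_E·R_E = 20 − 2.45×1.8 − 2.46×1 = 13.1 V.
V_CE = 13.1 V > 0.2 V confirms active-region operation.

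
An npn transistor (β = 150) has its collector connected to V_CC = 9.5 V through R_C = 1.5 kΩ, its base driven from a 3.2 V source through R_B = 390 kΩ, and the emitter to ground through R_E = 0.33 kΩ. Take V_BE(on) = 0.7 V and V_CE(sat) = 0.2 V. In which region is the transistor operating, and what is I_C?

active; I_C ≈ 0.85 mA

Assume active. Base-emitter loop: I_B = (V_BB − V_BE)/(R_B + (β+1)R_E) = (3.2 − 0.7)/(390 + 151×0.33) = 0.00568 mA.
I_C = β·I_B = 150×0.00568 = 0.853 mA.
V_CE = V_CC − I_C·R_C − I_E·R_E = 9.5 − 0.853×1.5 − 0.858×0.33 = 7.94 V > V_CE(sat), so the active-region assumption holds.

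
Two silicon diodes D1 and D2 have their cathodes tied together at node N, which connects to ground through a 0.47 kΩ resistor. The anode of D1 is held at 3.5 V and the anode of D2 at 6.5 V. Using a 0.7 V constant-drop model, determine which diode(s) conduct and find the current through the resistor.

Only D2 conducts; I_R ≈ 12 mA

Assume both conduct. Then node N would need to be at both 3.5−0.7 = 2.8 V and 6.5−0.7 = 5.8 V, which is impossible.
Assume only D2 conducts: V_N = 6.5 − 0.7 = 5.8 V, so I_R = 5.8/0.47 = 12.3 mA.
Check D1: its anode-to-cathode voltage is 3.5 − 5.8 = -2.3 V < 0.7 V, so it is off. The assumption is consistent.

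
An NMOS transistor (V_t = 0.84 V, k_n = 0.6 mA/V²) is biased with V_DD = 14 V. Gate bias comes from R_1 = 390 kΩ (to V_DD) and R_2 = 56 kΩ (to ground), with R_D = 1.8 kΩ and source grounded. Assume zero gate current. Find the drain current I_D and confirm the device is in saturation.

V_G = V_DD·R_2/(R_1+R_2) = 14×56/446 = 1.76 V. With the source grounded, V_GS = V_G = 1.76 V.
Assume saturation: I_D = (k_n/2)(V_GS − V_t)² = (0.6/2)×(1.76 − 0.84)² = 0.3×0.918² = 0.253 mA.
V_DS = V_DD − I_D·R_D = 14 − 0.253×1.8 = 13.5 V.
Saturation requires V_DS ≥ V_GS − V_t = 0.918 V; 13.5 ≥ 0.918 ✓.

I_D ≈ 0.25 mA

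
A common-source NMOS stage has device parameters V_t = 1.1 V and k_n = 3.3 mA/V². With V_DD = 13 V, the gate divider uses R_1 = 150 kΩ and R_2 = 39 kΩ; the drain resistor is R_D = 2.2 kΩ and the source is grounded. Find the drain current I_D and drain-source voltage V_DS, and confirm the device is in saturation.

I_D ≈ 4.1 mA, V_DS ≈ 3.9 V

V_G = V_DD·R_2/(R_1+R_2) = 13×39/189 = 2.68 V. With the source grounded, V_GS = V_G = 2.68 V.
Assume saturation: I_D = (k_n/2)(V_GS − V_t)² = (3.3/2)×(2.68 − 1.1)² = 1.65×1.58² = 4.13 mA.
V_DS = V_DD − I_D·R_D = 13 − 4.13×2.2 = 3.91 V.
Saturation requires V_DS ≥ V_GS − V_t = 1.58 V; 3.91 ≥ 1.58 ✓.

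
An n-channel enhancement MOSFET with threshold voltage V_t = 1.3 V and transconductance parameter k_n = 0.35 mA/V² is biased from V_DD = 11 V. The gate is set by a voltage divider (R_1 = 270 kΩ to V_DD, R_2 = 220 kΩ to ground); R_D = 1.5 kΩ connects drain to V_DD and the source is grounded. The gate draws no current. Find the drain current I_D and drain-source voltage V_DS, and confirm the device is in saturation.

V_G = V_DD·R_2/(R_1+R_2) = 11×220/490 = 4.94 V. With the source grounded, V_GS = V_G = 4.94 V.
Assume saturation: I_D = (k_n/2)(V_GS − V_t)² = (0.35/2)×(4.94 − 1.3)² = 0.175×3.64² = 2.32 mA.
V_DS = V_DD − I_D·R_D = 11 − 2.32×1.5 = 7.52 V.
Saturation requires V_DS ≥ V_GS − V_t = 3.64 V; 7.52 ≥ 3.64 ✓.

I_D ≈ 2.3 mA, V_DS ≈ 7.5 V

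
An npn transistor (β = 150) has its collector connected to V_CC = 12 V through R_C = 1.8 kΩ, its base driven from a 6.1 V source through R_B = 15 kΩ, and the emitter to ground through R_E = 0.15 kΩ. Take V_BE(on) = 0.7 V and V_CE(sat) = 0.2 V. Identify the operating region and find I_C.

Assume active: I_B = (6.1 − 0.7)/(15 + 151×0.15) = 0.143 mA, I_C = β·I_B = 21.5 mA.
Then V_CE = 12 − 21.5×1.8 − 21.7×0.15 = -30 V < 0.2 V — the active assumption fails.
Re-solve with V_CE = 0.2 V. KCL at the emitter: V_E/R_E = (V_BB−0.7−V_E)/R_B + (V_CC−0.2−V_E)/R_C, giving V_E = 0.949 V.
I_C = (V_CC − 0.2 − V_E)/R_C = (11.8 − 0.949)/1.8 = 6.03 mA.
Check: I_B = (5.4 − 0.949)/15 = 0.297 mA, and β·I_B = 44.5 mA > I_C, confirming saturation.

saturation; I_C ≈ 6 mA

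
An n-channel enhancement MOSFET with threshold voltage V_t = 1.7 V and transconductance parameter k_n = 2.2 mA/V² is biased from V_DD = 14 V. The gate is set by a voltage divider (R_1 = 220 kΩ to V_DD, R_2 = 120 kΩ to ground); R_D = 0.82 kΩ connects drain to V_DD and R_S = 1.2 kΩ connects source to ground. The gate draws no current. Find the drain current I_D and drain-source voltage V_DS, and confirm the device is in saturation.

I_D ≈ 1.7 mA, V_DS ≈ 11 V

V_G = V_DD·R_2/(R_1+R_2) = 14×120/340 = 4.94 V.
Assume saturation: I_D = (k_n/2)(V_GS − V_t)² with V_GS = V_G − I_D·R_S = 4.94 − 1.2·I_D.
Substituting gives 1.58·I_D² − 9.56·I_D + 11.6 = 0, with roots I_D = 1.67 or 4.36 mA.
The root I_D = 4.36 mA gives V_GS = -0.291 V ≤ V_t, so take I_D = 1.67 mA.
Then V_GS = 2.93 V and V_DS = V_DD − I_D(R_D+R_S) = 14 − 1.67×2.02 = 10.6 V.
Saturation requires V_DS ≥ V_GS − V_t = 1.23 V; 10.6 ≥ 1.23 ✓.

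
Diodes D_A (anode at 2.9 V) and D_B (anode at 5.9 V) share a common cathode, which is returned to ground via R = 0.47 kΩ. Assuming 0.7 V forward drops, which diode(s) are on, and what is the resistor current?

Assume both conduct. Then node N would need to be at both 2.9−0.7 = 2.2 V and 5.9−0.7 = 5.2 V, which is impossible.
Assume only D_B conducts: V_N = 5.9 − 0.7 = 5.2 V, so I_R = 5.2/0.47 = 11.1 mA.
Check D_A: its anode-to-cathode voltage is 2.9 − 5.2 = -2.3 V < 0.7 V, so it is off. The assumption is consistent.

Only D_B conducts; I_R ≈ 11 mA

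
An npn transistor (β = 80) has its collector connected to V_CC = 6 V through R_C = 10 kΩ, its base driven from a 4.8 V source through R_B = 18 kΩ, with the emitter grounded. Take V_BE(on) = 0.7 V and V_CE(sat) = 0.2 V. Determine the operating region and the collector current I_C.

saturation; I_C ≈ 0.58 mA

Assume active: I_B = (4.8 − 0.7)/18 = 0.228 mA, giving I_C = β·I_B = 18.2 mA.
But then V_CE = 6 − 18.2×10 = -176 V < V_CE(sat) = 0.2 V — impossible in the active region.
So the transistor is saturated. With V_CE = 0.2 V, I_C = (V_CC − 0.2)/R_C = 5.8/10 = 0.58 mA.
Check: β·I_B = 18.2 mA > I_C = 0.58 mA, confirming saturation.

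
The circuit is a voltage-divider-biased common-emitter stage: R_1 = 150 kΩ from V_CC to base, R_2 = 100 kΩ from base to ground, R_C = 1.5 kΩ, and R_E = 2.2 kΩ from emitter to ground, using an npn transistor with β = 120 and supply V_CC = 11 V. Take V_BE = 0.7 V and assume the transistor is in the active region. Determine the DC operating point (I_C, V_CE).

Thevenize the base divider: V_Th = V_CC·R_2/(R_1+R_2) = 11×100/250 = 4.4 V, R_Th = R_1‖R_2 = 60 kΩ.
Base-emitter loop: V_Th = I_B·R_Th + V_BE + (β+1)I_B·R_E, so I_B = (4.4 − 0.7) / (60 + 121×2.2) = 0.0113 mA.
I_C = β·I_B = 120×0.0113 = 1.36 mA, and I_E = (β+1)I_B = 1.37 mA.
V_CE = V_CC − I_C·R_C − I_E·R_E = 11 − 1.36×1.5 − 1.37×2.2 = 5.94 V.
V_CE = 5.94 V > 0.2 V confirms active-region operation.

I_C ≈ 1.4 mA, V_CE ≈ 5.9 V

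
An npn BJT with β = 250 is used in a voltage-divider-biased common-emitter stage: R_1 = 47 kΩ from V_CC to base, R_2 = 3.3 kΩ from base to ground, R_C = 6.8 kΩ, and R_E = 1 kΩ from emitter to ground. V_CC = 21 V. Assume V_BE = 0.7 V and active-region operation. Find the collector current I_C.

Thevenize the base divider: V_Th = V_CC·R_2/(R_1+R_2) = 21×3.3/50.3 = 1.38 V, R_Th = R_1‖R_2 = 3.08 kΩ.
Base-emitter loop: V_Th = I_B·R_Th + V_BE + (β+1)I_B·R_E, so I_B = (1.38 − 0.7) / (3.08 + 251×1) = 0.00267 mA.
I_C = β·I_B = 250×0.00267 = 0.667 mA, and I_E = (β+1)I_B = 0.67 mA.
V_CE = V_CC − I_C·R_C − I_E·R_E = 21 − 0.667×6.8 − 0.67×1 = 15.8 V.
V_CE = 15.8 V > 0.2 V confirms active-region operation.

I_C ≈ 0.67 mA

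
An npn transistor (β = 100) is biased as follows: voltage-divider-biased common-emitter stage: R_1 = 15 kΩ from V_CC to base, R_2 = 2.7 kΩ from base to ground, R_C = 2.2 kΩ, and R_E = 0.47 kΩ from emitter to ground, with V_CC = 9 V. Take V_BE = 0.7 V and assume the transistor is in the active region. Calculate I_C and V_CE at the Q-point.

Thevenize the base divider: V_Th = V_CC·R_2/(R_1+R_2) = 9×2.7/17.7 = 1.37 V, R_Th = R_1‖R_2 = 2.29 kΩ.
Base-emitter loop: V_Th = I_B·R_Th + V_BE + (β+1)I_B·R_E, so I_B = (1.37 − 0.7) / (2.29 + 101×0.47) = 0.0135 mA.
I_C = β·I_B = 100×0.0135 = 1.35 mA, and I_E = (β+1)I_B = 1.37 mA.
V_CE = V_CC − I_C·R_C − I_E·R_E = 9 − 1.35×2.2 − 1.37×0.47 = 5.38 V.
V_CE = 5.38 V > 0.2 V confirms active-region operation.

I_C ≈ 1.4 mA, V_CE ≈ 5.4 V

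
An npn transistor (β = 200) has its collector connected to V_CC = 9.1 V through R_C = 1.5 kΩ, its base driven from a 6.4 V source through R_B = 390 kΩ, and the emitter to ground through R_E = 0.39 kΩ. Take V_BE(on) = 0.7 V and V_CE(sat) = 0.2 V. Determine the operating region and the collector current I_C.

active; I_C ≈ 2.4 mA

Assume active. Base-emitter loop: I_B = (V_BB − V_BE)/(R_B + (β+1)R_E) = (6.4 − 0.7)/(390 + 201×0.39) = 0.0122 mA.
I_C = β·I_B = 200×0.0122 = 2.43 mA.
V_CE = V_CC − I_C·R_C − I_E·R_E = 9.1 − 2.43×1.5 − 2.45×0.39 = 4.5 V > V_CE(sat), so the active-region assumption holds.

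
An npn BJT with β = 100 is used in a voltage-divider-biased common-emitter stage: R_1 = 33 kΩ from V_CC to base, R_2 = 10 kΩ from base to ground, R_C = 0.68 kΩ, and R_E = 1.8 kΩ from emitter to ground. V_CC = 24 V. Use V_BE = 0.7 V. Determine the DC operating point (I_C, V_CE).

Thevenize the base divider: V_Th = V_CC·R_2/(R_1+R_2) = 24×10/43 = 5.58 V, R_Th = R_1‖R_2 = 7.67 kΩ.
Base-emitter loop: V_Th = I_B·R_Th + V_BE + (β+1)I_B·R_E, so I_B = (5.58 − 0.7) / (7.67 + 101×1.8) = 0.0258 mA.
I_C = β·I_B = 100×0.0258 = 2.58 mA, and I_E = (β+1)I_B = 2.6 mA.
V_CE = V_CC − I_C·R_C − I_E·R_E = 24 − 2.58×0.68 − 2.6×1.8 = 17.6 V.
V_CE = 17.6 V > 0.2 V confirms active-region operation.

I_C ≈ 2.6 mA, V_CE ≈ 18 V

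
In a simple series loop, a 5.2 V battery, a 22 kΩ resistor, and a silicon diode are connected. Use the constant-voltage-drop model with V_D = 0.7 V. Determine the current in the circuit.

KVL around the loop: 5.2 = V_D + I·R = 0.7 + I × 22 kΩ.
So I = (5.2 − 0.7) / 22 kΩ = 4.5 / 22 = 0.205 mA.

I ≈ 0.2 mA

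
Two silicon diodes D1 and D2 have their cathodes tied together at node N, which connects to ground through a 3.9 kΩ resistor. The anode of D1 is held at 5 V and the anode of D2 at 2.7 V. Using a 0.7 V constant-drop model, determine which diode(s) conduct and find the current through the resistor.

Only D1 conducts; I_R ≈ 1.1 mA

Assume both conduct. Then node N would need to be at both 5−0.7 = 4.3 V and 2.7−0.7 = 2 V, which is impossible.
Assume only D1 conducts: V_N = 5 − 0.7 = 4.3 V, so I_R = 4.3/3.9 = 1.1 mA.
Check D2: its anode-to-cathode voltage is 2.7 − 4.3 = -1.6 V < 0.7 V, so it is off. The assumption is consistent.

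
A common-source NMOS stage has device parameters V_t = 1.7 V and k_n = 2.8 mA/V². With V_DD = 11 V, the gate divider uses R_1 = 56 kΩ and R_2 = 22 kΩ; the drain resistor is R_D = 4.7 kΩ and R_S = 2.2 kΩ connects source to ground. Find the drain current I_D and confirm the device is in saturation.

V_G = V_DD·R_2/(R_1+R_2) = 11×22/78 = 3.1 V.
Assume saturation: I_D = (k_n/2)(V_GS − V_t)² with V_GS = V_G − I_D·R_S = 3.1 − 2.2·I_D.
Substituting gives 6.78·I_D² − 9.64·I_D + 2.75 = 0, with roots I_D = 0.396 or 1.03 mA.
The root I_D = 1.03 mA gives V_GS = 0.844 V ≤ V_t, so take I_D = 0.396 mA.
Then V_GS = 2.23 V and V_DS = V_DD − I_D(R_D+R_S) = 11 − 0.396×6.9 = 8.27 V.
Saturation requires V_DS ≥ V_GS − V_t = 0.532 V; 8.27 ≥ 0.532 ✓.

I_D ≈ 0.4 mA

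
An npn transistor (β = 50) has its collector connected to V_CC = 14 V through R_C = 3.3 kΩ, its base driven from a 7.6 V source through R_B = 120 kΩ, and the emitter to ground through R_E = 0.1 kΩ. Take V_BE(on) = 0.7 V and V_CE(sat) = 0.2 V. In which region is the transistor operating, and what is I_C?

Assume active. Base-emitter loop: I_B = (V_BB − V_BE)/(R_B + (β+1)R_E) = (7.6 − 0.7)/(120 + 51×0.1) = 0.0552 mA.
I_C = β·I_B = 50×0.0552 = 2.76 mA.
V_CE = V_CC − I_C·R_C − I_E·R_E = 14 − 2.76×3.3 − 2.81×0.1 = 4.62 V > V_CE(sat), so the active-region assumption holds.

active; I_C ≈ 2.8 mA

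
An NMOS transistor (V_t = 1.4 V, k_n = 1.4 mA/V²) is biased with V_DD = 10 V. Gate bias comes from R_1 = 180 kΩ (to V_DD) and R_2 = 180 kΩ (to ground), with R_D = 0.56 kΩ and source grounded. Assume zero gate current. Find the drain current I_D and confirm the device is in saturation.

V_G = V_DD·R_2/(R_1+R_2) = 10×180/360 = 5 V. With the source grounded, V_GS = V_G = 5 V.
Assume saturation: I_D = (k_n/2)(V_GS − V_t)² = (1.4/2)×(5 − 1.4)² = 0.7×3.6² = 9.07 mA.
V_DS = V_DD − I_D·R_D = 10 − 9.07×0.56 = 4.92 V.
Saturation requires V_DS ≥ V_GS − V_t = 3.6 V; 4.92 ≥ 3.6 ✓.

I_D ≈ 9.1 mA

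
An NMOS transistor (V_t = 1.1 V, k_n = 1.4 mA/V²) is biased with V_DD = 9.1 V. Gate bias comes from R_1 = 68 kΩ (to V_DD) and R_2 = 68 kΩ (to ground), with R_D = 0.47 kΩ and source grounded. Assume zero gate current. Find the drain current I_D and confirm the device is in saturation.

V_G = V_DD·R_2/(R_1+R_2) = 9.1×68/136 = 4.55 V. With the source grounded, V_GS = V_G = 4.55 V.
Assume saturation: I_D = (k_n/2)(V_GS − V_t)² = (1.4/2)×(4.55 − 1.1)² = 0.7×3.45² = 8.33 mA.
V_DS = V_DD − I_D·R_D = 9.1 − 8.33×0.47 = 5.18 V.
Saturation requires V_DS ≥ V_GS − V_t = 3.45 V; 5.18 ≥ 3.45 ✓.

I_D ≈ 8.3 mA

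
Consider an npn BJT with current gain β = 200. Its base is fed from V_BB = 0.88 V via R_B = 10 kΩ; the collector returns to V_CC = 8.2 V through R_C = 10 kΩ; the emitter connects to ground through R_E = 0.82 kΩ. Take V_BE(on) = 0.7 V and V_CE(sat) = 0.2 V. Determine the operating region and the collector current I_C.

active; I_C ≈ 0.21 mA

Assume active. Base-emitter loop: I_B = (V_BB − V_BE)/(R_B + (β+1)R_E) = (0.88 − 0.7)/(10 + 201×0.82) = 0.00103 mA.
I_C = β·I_B = 200×0.00103 = 0.206 mA.
V_CE = V_CC − I_C·R_C − I_E·R_E = 8.2 − 0.206×10 − 0.207×0.82 = 5.97 V > V_CE(sat), so the active-region assumption holds.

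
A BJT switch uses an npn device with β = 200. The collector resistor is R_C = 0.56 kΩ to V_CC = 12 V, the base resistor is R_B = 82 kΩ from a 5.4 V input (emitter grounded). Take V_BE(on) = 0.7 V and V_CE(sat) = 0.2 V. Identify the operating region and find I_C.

Assume active. Base-emitter loop: I_B = (V_BB − V_BE)/R_B = (5.4 − 0.7)/82 = 0.0573 mA.
I_C = β·I_B = 200×0.0573 = 11.5 mA.
V_CE = V_CC − I_C·R_C = 12 − 11.5×0.56 = 5.58 V > V_CE(sat), so the active-region assumption holds.

active; I_C ≈ 11 mA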